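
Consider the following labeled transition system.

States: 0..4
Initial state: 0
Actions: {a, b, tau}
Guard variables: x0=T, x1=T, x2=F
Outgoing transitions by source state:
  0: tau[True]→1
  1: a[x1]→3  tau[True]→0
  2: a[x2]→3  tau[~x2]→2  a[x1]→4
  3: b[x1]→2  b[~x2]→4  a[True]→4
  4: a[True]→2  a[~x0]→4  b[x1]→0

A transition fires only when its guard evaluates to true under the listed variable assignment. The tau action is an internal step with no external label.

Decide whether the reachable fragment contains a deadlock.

Answer: DEADLOCK-FREE

Trace:
Reachable = {0,1,2,3,4}
  0: tau→1  [1 out]
  1: a→3  tau→0  [2 out]
  2: a→4  tau→2  [2 out]
  3: a→4  b→2  b→4  [3 out]
  4: a→2  b→0  [2 out]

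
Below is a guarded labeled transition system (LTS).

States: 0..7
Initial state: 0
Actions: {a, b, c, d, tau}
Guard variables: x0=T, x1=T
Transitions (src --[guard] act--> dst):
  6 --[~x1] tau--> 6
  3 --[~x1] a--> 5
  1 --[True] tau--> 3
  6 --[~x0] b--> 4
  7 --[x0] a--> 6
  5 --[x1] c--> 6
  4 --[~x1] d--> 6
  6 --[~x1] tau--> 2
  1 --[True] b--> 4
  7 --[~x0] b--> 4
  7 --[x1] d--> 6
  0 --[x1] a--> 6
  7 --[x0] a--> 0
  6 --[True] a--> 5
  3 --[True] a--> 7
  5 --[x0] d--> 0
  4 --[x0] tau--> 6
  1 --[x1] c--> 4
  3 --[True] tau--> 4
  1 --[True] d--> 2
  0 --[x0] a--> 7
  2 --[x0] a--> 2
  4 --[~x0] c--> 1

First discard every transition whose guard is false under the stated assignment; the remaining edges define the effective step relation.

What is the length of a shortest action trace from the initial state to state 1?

Answer: UNREACHABLE

Trace:
Layered search for 1:
  depth 0: {0}
  depth 1: {6,7}
  depth 2: {5}
1 never appears.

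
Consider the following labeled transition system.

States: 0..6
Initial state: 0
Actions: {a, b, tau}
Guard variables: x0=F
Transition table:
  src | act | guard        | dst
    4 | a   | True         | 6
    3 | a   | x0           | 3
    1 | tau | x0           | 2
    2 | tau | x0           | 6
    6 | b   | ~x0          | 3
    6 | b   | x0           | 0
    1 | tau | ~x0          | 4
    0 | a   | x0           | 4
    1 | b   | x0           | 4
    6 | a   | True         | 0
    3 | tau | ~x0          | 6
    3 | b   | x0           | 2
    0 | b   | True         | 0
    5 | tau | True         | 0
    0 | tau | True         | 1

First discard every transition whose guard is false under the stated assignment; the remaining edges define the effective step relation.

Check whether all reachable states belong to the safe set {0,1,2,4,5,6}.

Allowed set {0,1,2,4,5,6}
Reachable = {0,1,3,4,6}
  0: safe
  1: safe
  3: outside
  4: safe
  6: safe
reach 3 via tau·tau·a·b — violates

Answer: INVARIANT VIOLATED at state 3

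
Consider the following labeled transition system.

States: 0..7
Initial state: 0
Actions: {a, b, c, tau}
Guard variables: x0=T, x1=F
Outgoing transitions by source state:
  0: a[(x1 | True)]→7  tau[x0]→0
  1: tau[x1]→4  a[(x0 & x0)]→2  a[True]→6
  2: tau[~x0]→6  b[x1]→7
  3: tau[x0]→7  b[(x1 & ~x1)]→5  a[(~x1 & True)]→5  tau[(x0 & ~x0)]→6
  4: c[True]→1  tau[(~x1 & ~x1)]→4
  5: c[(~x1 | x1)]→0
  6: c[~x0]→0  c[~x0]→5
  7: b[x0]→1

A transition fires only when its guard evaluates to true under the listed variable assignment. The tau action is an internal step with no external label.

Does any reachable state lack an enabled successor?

Reach set: {0,1,2,6,7}
  0: a→7  tau→0  [2 out]
  1: a→2  a→6  [2 out]
  2: ∅  [deadlock]
  6: ∅  [deadlock]
  7: b→1  [1 out]
trace reaching 2: a·b·a

Answer: DEADLOCK at state 2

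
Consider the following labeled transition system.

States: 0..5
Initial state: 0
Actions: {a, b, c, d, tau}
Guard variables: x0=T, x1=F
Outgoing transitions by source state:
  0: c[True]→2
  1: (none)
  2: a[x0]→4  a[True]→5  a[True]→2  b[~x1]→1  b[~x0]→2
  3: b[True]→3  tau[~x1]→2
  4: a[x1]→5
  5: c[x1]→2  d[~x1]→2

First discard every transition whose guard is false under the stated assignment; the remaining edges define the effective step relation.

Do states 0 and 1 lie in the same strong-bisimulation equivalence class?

Bisimulation quotient by refinement:
  round 0: {{0,1,2,3,4,5}}
  round 1: {{0},{1,4},{2},{3},{5}}
5 equivalence class(es) (converged in 2)
[0]={0}  [1]={1,4}

Answer: NOT BISIMILAR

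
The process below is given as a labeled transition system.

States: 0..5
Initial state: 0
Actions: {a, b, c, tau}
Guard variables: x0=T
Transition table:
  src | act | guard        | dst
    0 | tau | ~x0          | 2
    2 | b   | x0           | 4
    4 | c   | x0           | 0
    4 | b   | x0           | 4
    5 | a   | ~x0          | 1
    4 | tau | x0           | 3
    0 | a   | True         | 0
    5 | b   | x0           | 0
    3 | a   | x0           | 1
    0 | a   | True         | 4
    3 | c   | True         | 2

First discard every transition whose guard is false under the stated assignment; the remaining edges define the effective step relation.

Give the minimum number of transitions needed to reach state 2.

Answer: 3

Trace:
Layered search for 2:
  Layer 0: {0}
  Layer 1: {4}
  Layer 2: {3}
  Layer 3: {1,2}
2 enters at depth 3; path a·tau·c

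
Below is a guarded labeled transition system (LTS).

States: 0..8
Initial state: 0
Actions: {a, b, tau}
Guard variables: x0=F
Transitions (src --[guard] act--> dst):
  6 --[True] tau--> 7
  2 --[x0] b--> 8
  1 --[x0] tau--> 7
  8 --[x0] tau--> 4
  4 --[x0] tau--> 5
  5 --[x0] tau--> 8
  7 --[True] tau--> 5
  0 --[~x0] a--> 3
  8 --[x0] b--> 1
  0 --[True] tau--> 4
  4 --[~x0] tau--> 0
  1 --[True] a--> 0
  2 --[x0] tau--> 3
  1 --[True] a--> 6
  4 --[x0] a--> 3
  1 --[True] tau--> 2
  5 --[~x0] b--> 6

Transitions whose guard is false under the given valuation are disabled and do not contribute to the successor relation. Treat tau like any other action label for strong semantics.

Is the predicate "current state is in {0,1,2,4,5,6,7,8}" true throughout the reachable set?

Inv-set: {0,1,2,4,5,6,7,8}
Reachable = {0,3,4}
  0: safe
  3: ✗ unsafe
  4: safe
reach 3 via a — violates

Answer: INVARIANT VIOLATED at state 3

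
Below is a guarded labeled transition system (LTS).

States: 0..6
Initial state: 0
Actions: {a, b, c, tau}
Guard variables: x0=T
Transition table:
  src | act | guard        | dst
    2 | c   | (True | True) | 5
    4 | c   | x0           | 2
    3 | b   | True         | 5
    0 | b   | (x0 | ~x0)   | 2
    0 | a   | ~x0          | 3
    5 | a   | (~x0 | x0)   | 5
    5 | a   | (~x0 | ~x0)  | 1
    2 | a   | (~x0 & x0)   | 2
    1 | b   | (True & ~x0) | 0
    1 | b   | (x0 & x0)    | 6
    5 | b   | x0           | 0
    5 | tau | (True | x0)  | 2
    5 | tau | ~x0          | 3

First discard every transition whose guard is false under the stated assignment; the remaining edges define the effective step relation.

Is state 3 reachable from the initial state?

Guard filter leaves 8 enabled edge(s).
Layer 0: {0}
Layer 1: {2}  cumulative {0,2}
Layer 2: {5}  cumulative {0,2,5}
Reach set: {0,2,5}

Answer: UNREACHABLE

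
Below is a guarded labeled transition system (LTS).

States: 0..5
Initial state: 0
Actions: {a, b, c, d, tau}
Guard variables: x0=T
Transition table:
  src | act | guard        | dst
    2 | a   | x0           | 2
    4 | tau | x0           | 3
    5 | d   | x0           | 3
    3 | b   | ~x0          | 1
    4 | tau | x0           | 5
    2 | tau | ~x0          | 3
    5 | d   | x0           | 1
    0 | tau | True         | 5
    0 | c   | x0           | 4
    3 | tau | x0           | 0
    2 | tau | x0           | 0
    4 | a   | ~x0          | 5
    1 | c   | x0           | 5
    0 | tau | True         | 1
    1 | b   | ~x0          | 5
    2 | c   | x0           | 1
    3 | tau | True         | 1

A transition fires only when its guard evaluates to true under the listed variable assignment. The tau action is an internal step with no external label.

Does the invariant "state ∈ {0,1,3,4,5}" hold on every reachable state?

Answer: INVARIANT HOLDS

Working:
Safe = {0,1,3,4,5}
Reachable = {0,1,3,4,5}
  0: ✓
  1: ✓
  3: ✓
  4: ✓
  5: ✓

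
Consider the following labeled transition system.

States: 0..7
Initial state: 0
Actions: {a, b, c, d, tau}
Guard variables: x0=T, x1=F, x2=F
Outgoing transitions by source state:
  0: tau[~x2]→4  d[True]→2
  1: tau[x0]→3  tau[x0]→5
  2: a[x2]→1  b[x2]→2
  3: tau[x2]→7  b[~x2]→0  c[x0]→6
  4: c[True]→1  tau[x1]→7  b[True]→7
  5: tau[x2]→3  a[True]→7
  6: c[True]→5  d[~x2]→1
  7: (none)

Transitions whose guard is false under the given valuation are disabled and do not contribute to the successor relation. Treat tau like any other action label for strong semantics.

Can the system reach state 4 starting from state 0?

Guard filter leaves 11 enabled edge(s).
L0 = {0}
L1 = {2,4}  now seen {0,2,4}
L2 = {1,7}  now seen {0,1,2,4,7}
L3 = {3,5}  now seen {0,1,2,3,4,5,7}
L4 = {6}  now seen {0,1,2,3,4,5,6,7}
Reach set: {0,1,2,3,4,5,6,7}
Path to 4: tau

Answer: REACHABLE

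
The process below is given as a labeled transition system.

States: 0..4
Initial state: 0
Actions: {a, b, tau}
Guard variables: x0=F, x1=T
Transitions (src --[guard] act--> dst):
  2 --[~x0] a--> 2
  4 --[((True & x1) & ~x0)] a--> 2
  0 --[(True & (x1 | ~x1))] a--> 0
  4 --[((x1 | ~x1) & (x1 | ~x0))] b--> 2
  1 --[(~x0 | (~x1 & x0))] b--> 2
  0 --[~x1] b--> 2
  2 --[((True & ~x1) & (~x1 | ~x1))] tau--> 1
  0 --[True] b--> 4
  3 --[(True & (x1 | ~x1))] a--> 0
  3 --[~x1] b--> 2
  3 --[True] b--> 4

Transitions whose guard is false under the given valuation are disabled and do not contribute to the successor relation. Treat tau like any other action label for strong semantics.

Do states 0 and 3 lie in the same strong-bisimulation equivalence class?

Bisimulation quotient by refinement:
  round 0: {{0,1,2,3,4}}
  round 1: {{0,3,4},{1},{2}}
  round 2: {{0,3},{1},{2},{4}}
Fixed point at round 3; 4 class(es).
class of 0: {0,3}; class of 3: {0,3}

Answer: BISIMILAR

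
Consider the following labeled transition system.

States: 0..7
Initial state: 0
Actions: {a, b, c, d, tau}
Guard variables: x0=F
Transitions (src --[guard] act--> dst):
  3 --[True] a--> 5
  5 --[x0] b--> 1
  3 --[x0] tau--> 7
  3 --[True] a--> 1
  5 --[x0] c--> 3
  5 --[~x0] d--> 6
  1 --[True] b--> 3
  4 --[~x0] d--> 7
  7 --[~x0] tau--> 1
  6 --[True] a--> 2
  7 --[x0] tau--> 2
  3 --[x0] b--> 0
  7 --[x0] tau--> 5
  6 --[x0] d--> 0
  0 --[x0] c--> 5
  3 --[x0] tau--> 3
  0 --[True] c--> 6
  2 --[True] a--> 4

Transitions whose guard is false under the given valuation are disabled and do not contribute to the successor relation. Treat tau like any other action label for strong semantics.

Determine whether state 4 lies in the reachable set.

9 transition(s) survive guard evaluation.
Layer 0: {0}
Layer 1: {6}  cumulative {0,6}
Layer 2: {2}  cumulative {0,2,6}
Layer 3: {4}  cumulative {0,2,4,6}
Layer 4: {7}  cumulative {0,2,4,6,7}
Layer 5: {1}  cumulative {0,1,2,4,6,7}
Layer 6: {3}  cumulative {0,1,2,3,4,6,7}
Layer 7: {5}  cumulative {0,1,2,3,4,5,6,7}
Reachable = {0,1,2,3,4,5,6,7}
Path to 4: c·a·a

Answer: REACHABLE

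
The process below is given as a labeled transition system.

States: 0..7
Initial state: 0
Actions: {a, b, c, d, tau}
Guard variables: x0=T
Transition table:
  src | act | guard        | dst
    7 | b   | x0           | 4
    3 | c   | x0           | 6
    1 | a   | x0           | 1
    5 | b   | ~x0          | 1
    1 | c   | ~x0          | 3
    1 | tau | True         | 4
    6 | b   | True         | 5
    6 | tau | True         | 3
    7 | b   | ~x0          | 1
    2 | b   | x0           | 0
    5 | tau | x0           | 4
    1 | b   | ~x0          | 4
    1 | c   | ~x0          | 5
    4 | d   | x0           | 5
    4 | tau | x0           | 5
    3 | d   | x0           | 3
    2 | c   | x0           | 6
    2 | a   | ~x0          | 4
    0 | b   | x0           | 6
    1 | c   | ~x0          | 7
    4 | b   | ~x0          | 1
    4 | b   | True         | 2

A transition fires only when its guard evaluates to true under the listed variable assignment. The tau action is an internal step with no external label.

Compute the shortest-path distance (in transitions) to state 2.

Answer: 4

Trace:
Layered search for 2:
  depth 0: {0}
  depth 1: {6}
  depth 2: {3,5}
  depth 3: {4}
  depth 4: {2}
2 enters at depth 4; path b·b·tau·b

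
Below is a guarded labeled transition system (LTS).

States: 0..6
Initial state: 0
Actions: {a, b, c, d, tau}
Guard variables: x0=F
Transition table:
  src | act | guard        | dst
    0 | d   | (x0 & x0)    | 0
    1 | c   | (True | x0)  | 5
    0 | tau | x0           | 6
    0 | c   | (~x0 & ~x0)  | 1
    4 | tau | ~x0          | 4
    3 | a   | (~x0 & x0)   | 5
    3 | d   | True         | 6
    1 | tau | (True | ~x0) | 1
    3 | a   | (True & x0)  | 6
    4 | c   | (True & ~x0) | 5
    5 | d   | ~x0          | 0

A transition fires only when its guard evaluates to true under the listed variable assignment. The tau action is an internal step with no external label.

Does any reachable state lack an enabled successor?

Answer: DEADLOCK-FREE

Trace:
Reach set: {0,1,5}
  0: c→1  [1 out]
  1: c→5  tau→1  [2 out]
  5: d→0  [1 out]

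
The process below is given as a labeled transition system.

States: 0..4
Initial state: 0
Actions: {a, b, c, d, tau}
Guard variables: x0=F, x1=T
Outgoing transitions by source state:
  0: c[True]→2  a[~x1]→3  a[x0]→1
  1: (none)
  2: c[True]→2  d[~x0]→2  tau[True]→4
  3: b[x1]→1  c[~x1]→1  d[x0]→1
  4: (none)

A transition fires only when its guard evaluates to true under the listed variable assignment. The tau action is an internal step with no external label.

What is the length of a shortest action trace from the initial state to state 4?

Breadth-first toward 4:
  Layer 0: {0}
  Layer 1: {2}
  Layer 2: {4}
depth(4)=2, e.g. c·tau

Answer: 2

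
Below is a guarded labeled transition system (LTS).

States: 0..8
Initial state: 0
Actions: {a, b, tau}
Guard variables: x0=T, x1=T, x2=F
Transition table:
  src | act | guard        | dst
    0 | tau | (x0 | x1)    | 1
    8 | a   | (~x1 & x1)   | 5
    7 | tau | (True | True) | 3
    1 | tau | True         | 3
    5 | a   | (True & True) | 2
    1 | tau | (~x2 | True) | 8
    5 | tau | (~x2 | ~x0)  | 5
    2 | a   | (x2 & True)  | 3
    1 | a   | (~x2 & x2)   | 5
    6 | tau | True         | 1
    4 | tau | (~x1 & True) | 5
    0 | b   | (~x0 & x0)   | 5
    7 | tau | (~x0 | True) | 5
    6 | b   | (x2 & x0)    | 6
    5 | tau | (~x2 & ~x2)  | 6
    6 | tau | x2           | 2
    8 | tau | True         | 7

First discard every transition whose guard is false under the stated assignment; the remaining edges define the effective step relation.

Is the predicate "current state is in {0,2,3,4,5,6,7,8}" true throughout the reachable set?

Allowed set {0,2,3,4,5,6,7,8}
Reach set: {0,1,2,3,5,6,7,8}
  0: ok
  1: VIOLATES
  2: ok
  3: ok
  5: ok
  6: ok
  7: ok
  8: ok
reach 1 via tau — violates

Answer: INVARIANT VIOLATED at state 1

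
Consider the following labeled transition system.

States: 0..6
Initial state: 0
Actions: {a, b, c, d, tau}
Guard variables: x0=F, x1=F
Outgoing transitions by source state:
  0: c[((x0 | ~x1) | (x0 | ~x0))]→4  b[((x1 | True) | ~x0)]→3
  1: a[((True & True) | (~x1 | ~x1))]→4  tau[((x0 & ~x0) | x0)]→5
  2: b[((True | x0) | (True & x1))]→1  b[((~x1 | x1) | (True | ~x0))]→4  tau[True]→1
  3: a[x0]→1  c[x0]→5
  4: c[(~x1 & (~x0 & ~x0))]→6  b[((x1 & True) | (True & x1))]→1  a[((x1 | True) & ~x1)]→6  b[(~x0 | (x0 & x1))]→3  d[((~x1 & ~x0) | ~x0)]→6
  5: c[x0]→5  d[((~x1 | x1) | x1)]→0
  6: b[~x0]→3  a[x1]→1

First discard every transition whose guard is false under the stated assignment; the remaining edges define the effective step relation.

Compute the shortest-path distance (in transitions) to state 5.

BFS to 5:
  Layer 0: {0}
  Layer 1: {3,4}
  Layer 2: {6}
5 never appears.

Answer: UNREACHABLE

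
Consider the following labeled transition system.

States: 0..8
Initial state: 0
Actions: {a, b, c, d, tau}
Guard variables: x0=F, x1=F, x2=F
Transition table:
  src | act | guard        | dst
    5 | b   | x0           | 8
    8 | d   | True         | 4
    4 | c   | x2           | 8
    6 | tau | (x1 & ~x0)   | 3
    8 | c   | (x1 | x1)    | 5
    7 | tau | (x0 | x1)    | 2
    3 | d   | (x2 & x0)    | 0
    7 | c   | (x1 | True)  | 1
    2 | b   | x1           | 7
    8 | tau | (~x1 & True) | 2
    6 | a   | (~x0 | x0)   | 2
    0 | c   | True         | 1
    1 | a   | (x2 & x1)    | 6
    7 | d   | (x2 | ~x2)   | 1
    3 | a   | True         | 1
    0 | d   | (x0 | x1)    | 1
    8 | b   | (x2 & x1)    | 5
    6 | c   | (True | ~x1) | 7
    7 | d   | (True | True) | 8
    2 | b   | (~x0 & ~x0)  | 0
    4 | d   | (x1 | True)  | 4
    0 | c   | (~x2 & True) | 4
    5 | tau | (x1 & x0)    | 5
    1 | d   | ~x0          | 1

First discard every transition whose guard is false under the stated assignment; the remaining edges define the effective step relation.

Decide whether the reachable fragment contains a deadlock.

Reach set: {0,1,4}
  0: c→1  c→4  [deg 2]
  1: d→1  [deg 1]
  4: d→4  [deg 1]

Answer: DEADLOCK-FREE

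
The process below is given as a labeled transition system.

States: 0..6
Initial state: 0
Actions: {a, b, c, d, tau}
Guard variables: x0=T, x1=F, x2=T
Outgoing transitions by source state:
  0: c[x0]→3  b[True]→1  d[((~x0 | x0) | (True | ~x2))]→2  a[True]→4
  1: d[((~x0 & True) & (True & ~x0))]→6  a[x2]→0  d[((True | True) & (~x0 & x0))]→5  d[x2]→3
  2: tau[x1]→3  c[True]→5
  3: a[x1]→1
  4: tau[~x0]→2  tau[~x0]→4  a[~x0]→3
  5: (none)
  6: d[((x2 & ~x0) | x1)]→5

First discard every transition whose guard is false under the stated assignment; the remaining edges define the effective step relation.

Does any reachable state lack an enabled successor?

Answer: DEADLOCK at state 3

Analysis:
Reachable = {0,1,2,3,4,5}
  0: a→4  b→1  c→3  d→2  [4 exit(s)]
  1: a→0  d→3  [2 exit(s)]
  2: c→5  [1 exit(s)]
  3: ∅  [no exit]
  4: ∅  [no exit]
  5: ∅  [no exit]
trace reaching 3: c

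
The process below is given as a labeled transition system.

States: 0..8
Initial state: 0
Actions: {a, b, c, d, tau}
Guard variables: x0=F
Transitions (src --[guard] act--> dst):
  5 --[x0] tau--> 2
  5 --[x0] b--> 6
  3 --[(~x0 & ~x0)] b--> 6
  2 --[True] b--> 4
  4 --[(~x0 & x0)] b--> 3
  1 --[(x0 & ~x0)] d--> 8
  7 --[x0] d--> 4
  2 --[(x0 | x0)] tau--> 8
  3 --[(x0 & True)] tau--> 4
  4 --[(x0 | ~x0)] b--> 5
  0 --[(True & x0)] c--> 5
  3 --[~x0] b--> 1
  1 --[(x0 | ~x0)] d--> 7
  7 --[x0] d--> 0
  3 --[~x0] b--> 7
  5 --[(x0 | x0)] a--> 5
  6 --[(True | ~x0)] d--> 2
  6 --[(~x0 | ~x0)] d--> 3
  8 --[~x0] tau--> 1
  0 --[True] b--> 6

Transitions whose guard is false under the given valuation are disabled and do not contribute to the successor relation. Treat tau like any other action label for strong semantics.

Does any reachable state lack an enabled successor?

Reach set: {0,1,2,3,4,5,6,7}
  0: b→6  [deg 1]
  1: d→7  [deg 1]
  2: b→4  [deg 1]
  3: b→1  b→6  b→7  [deg 3]
  4: b→5  [deg 1]
  5: ∅  [STUCK]
  6: d→2  d→3  [deg 2]
  7: ∅  [STUCK]
Path to 5: b·d·b·b

Answer: DEADLOCK at state 5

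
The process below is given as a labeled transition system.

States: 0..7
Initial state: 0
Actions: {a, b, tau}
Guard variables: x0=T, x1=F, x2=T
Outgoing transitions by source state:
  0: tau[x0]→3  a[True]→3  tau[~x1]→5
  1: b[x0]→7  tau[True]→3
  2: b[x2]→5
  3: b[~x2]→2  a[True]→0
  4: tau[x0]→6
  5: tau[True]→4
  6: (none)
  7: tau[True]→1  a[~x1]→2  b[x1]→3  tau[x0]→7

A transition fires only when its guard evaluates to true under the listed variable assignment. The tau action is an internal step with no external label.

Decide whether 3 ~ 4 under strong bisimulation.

Refine partition for ~:
  round 0: {{0,1,2,3,4,5,6,7}}
  round 1: {{0,7},{1},{2},{3},{4,5},{6}}
  round 2: {{0},{1},{2},{3},{4},{5},{6},{7}}
stable after 3 split(s): 8 block(s)
3∈{3}, 4∈{4}

Answer: NOT BISIMILAR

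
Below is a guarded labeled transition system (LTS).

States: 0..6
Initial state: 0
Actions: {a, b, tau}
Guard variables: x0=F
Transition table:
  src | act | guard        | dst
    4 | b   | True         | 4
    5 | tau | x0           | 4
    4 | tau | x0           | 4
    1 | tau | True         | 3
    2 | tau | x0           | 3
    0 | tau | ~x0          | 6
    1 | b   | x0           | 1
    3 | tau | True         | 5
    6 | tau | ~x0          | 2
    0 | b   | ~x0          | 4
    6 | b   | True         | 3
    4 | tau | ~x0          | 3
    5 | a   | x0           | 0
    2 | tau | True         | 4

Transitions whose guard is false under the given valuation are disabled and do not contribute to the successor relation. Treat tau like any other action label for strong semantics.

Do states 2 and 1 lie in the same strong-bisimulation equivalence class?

Answer: NOT BISIMILAR

Working:
Refine partition for ~:
  round 0: {{0,1,2,3,4,5,6}}
  round 1: {{0,4,6},{1,2,3},{5}}
  round 2: {{0},{1},{2},{3},{4},{5},{6}}
Fixed point at round 3; 7 class(es).
[2]={2}  [1]={1}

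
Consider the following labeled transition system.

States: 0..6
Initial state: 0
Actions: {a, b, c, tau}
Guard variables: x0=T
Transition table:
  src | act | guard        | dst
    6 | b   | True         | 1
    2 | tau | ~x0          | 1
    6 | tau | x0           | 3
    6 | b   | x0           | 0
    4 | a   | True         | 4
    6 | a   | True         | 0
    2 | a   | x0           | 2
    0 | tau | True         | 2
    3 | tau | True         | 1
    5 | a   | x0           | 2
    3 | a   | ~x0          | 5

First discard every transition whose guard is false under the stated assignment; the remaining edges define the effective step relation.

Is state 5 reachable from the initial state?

9 transition(s) survive guard evaluation.
L0 = {0}
L1 = {2}  total {0,2}
R = {0,2}

Answer: UNREACHABLE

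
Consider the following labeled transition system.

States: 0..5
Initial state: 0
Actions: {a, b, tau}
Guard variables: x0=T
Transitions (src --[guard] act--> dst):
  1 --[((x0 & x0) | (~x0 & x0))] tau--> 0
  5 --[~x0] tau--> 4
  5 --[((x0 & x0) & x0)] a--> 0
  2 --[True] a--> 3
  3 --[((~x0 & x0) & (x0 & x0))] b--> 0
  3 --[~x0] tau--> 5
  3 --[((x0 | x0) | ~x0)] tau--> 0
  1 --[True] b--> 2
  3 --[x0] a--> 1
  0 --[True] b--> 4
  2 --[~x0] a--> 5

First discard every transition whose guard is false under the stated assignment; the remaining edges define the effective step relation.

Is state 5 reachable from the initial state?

Answer: UNREACHABLE

Working:
7 transition(s) survive guard evaluation.
depth 0: {0}
depth 1: {4}  cumulative {0,4}
Reachable = {0,4}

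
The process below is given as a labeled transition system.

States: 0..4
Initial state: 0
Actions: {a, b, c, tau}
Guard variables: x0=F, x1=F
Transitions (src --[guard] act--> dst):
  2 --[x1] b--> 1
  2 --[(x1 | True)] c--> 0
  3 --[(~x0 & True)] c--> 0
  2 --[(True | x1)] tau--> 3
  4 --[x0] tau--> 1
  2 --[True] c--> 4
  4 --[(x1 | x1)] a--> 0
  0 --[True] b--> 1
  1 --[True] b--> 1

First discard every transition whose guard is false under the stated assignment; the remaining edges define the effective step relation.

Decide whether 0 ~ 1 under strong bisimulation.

Answer: BISIMILAR

Trace:
Refine partition for ~:
  round 0: {{0,1,2,3,4}}
  round 1: {{0,1},{2},{3},{4}}
stable after 2 split(s): 4 block(s)
class of 0: {0,1}; class of 1: {0,1}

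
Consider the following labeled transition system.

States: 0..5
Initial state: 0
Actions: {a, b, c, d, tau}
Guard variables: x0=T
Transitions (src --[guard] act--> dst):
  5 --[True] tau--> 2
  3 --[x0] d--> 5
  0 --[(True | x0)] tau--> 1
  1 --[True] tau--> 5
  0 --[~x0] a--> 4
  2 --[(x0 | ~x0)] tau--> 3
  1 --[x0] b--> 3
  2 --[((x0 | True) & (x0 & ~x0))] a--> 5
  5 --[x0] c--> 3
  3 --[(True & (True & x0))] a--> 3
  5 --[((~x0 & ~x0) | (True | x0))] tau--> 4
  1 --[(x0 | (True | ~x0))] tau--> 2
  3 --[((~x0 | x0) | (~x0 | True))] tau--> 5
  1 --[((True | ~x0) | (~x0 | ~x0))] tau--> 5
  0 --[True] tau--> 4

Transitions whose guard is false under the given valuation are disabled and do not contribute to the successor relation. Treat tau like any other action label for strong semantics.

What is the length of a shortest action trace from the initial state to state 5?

Answer: 2

Trace:
BFS to 5:
  Layer 0: {0}
  Layer 1: {1,4}
  Layer 2: {2,3,5}
depth(5)=2, e.g. tau·tau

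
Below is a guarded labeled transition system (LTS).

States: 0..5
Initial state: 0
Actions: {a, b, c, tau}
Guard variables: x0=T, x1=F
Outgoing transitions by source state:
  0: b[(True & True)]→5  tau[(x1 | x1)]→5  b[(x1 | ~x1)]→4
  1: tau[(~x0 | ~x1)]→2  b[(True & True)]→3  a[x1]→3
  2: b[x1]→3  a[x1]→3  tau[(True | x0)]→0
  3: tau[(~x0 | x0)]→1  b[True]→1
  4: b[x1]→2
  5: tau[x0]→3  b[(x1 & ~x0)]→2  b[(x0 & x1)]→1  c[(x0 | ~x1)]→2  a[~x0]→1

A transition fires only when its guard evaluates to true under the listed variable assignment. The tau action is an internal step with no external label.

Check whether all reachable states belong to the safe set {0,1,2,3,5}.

Allowed set {0,1,2,3,5}
R = {0,1,2,3,4,5}
  0: safe
  1: safe
  2: safe
  3: safe
  4: VIOLATES
  5: safe
reach 4 via b — violates

Answer: INVARIANT VIOLATED at state 4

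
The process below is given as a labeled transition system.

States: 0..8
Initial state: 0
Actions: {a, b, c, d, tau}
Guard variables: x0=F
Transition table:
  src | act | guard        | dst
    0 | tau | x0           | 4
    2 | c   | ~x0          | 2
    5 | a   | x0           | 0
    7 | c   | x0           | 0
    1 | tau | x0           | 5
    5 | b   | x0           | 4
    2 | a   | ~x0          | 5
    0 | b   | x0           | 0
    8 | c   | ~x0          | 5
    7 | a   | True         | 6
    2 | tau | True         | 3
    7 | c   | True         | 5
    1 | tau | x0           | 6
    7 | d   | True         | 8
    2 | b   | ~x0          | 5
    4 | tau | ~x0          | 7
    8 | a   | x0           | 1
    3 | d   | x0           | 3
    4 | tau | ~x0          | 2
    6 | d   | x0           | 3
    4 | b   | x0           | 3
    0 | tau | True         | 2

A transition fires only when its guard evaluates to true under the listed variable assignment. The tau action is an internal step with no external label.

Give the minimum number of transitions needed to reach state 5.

BFS to 5:
  Layer 0: {0}
  Layer 1: {2}
  Layer 2: {3,5}
first hit 5 at d=2 via tau·a

Answer: 2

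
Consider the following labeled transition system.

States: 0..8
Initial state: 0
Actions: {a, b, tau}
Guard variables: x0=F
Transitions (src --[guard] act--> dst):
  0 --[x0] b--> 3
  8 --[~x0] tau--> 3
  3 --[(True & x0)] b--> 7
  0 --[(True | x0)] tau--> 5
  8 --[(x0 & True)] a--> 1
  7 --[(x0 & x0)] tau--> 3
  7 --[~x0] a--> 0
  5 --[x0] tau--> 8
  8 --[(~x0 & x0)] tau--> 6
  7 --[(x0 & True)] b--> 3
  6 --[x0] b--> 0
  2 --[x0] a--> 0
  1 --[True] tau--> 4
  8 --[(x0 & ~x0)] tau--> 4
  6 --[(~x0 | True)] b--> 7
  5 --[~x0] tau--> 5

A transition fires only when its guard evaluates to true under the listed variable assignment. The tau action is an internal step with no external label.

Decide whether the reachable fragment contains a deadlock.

Reach set: {0,5}
  0: tau→5  [deg 1]
  5: tau→5  [deg 1]

Answer: DEADLOCK-FREE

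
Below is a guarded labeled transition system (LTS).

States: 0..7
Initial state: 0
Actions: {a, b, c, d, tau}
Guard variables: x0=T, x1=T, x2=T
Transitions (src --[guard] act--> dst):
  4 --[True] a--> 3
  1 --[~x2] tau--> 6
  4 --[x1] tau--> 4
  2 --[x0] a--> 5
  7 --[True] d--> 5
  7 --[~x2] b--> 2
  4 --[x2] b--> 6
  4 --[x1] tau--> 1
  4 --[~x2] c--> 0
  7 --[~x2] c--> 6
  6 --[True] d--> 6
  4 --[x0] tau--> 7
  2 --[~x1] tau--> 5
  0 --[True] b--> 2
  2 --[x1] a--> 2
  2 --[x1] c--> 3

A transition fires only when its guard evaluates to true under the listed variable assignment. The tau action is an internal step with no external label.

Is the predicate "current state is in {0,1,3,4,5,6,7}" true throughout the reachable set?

Safe = {0,1,3,4,5,6,7}
Reachable = {0,2,3,5}
  0: ✓
  2: VIOLATES
  3: ✓
  5: ✓
reach 2 via b — violates

Answer: INVARIANT VIOLATED at state 2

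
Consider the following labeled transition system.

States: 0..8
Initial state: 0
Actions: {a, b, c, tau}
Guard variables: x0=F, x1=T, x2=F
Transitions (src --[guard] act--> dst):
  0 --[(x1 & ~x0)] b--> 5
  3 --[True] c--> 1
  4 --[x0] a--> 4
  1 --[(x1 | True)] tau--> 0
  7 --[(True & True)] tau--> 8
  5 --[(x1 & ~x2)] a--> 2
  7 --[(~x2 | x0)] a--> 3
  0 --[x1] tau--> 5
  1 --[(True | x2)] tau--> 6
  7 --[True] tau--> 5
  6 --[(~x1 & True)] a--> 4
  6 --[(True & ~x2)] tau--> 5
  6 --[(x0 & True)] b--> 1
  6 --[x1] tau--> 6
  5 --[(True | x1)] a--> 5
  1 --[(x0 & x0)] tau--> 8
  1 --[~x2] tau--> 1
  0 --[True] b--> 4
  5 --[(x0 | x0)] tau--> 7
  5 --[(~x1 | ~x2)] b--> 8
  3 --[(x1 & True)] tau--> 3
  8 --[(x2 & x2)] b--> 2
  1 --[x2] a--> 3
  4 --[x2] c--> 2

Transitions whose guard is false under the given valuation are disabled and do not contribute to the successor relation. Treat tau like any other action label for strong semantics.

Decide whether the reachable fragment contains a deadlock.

R = {0,2,4,5,8}
  0: b→4  b→5  tau→5  [3 exit(s)]
  2: ∅  [deadlock]
  4: ∅  [deadlock]
  5: a→2  a→5  b→8  [3 exit(s)]
  8: ∅  [deadlock]
witness 2: b·a

Answer: DEADLOCK at state 2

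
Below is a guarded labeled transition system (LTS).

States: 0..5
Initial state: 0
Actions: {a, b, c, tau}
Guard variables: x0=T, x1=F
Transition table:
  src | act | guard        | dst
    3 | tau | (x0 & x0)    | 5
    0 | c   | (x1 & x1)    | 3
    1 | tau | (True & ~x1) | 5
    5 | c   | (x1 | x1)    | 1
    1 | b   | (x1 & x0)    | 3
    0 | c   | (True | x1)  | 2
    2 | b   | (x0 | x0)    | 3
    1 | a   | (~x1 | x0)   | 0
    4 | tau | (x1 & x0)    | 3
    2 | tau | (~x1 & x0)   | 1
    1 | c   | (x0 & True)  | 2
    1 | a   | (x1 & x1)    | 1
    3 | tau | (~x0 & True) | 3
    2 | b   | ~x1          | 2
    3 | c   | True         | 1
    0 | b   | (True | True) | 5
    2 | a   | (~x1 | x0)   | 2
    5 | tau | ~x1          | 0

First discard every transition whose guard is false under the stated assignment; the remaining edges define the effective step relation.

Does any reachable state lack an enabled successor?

Answer: DEADLOCK-FREE

Trace:
Reachable = {0,1,2,3,5}
  0: b→5  c→2  [2 exit(s)]
  1: a→0  c→2  tau→5  [3 exit(s)]
  2: a→2  b→2  b→3  tau→1  [4 exit(s)]
  3: c→1  tau→5  [2 exit(s)]
  5: tau→0  [1 exit(s)]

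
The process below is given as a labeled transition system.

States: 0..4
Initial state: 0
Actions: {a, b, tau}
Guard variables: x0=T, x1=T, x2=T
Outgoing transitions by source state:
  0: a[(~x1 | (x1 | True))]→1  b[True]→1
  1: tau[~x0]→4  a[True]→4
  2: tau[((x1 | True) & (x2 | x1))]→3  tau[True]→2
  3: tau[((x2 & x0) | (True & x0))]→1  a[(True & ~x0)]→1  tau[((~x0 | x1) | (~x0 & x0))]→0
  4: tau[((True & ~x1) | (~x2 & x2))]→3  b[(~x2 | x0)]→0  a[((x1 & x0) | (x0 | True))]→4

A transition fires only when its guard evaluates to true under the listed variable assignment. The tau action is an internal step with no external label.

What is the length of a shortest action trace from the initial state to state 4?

Answer: 2

Working:
BFS to 4:
  Layer 0: {0}
  Layer 1: {1}
  Layer 2: {4}
depth(4)=2, e.g. a·a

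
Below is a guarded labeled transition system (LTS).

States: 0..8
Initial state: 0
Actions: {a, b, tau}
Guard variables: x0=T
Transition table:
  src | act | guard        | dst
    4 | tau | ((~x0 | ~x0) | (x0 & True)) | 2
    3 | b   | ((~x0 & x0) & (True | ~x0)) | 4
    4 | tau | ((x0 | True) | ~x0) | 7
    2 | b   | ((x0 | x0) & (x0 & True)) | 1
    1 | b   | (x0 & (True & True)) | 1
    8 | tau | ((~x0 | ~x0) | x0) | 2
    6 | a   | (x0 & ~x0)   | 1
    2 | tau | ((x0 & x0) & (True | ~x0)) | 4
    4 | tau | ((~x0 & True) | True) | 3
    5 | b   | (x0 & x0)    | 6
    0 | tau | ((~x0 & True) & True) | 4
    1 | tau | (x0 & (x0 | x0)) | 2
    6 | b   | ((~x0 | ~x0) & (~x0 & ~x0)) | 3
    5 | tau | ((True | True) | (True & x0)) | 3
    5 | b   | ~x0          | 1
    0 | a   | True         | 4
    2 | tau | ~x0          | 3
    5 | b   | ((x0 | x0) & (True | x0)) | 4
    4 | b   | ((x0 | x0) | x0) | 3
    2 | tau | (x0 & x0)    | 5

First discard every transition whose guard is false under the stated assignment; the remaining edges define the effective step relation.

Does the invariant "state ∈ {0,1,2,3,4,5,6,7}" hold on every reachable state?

Answer: INVARIANT HOLDS

Working:
Safe = {0,1,2,3,4,5,6,7}
Reachable = {0,1,2,3,4,5,6,7}
  0: ok
  1: ok
  2: ok
  3: ok
  4: ok
  5: ok
  6: ok
  7: ok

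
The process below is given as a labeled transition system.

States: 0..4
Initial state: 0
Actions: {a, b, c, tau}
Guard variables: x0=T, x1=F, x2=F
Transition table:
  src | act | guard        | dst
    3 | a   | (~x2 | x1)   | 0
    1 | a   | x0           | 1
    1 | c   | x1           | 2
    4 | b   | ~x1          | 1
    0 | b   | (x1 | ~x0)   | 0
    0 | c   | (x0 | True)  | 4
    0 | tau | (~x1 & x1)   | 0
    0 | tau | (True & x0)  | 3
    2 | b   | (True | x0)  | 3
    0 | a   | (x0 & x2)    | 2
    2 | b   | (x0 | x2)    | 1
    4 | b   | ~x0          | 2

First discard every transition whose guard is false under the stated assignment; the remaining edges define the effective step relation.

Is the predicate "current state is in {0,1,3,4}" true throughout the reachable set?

Inv-set: {0,1,3,4}
R = {0,1,3,4}
  0: safe
  1: safe
  3: safe
  4: safe

Answer: INVARIANT HOLDS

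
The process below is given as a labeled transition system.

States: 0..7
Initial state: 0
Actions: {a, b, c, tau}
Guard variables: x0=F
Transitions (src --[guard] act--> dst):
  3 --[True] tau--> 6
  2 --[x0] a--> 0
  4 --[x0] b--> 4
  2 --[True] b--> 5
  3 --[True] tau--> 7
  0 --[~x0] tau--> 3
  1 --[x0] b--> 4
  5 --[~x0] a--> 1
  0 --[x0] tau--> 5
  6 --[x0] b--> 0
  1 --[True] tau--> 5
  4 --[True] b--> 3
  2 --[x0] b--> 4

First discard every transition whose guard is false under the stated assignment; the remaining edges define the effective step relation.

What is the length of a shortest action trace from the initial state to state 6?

Layered search for 6:
  depth 0: {0}
  depth 1: {3}
  depth 2: {6,7}
first hit 6 at d=2 via tau·tau

Answer: 2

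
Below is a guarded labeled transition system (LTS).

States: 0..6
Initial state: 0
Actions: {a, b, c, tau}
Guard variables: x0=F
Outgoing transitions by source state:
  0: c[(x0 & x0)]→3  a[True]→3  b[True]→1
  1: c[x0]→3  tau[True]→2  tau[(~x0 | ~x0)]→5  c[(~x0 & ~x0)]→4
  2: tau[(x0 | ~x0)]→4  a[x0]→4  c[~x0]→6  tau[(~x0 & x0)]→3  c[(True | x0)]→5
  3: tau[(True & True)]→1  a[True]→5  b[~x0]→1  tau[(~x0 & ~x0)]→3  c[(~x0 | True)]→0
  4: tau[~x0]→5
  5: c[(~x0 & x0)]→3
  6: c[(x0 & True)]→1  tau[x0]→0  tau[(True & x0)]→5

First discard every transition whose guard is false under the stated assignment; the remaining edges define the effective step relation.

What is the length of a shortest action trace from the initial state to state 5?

Breadth-first toward 5:
  L0 = {0}
  L1 = {1,3}
  L2 = {2,4,5}
depth(5)=2, e.g. a·a

Answer: 2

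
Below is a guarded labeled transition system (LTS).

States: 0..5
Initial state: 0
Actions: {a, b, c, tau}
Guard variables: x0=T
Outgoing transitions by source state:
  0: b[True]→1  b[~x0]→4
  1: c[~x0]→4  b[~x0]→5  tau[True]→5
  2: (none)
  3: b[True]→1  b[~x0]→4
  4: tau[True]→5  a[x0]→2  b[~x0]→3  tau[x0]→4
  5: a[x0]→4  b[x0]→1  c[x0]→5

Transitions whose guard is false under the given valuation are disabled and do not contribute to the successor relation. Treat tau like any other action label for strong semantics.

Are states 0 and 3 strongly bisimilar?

Answer: BISIMILAR

Analysis:
Refine partition for ~:
  π0 = {{0,1,2,3,4,5}}
  π1 = {{0,3},{1},{2},{4},{5}}
5 equivalence class(es) (converged in 2)
[0]={0,3}  [3]={0,3}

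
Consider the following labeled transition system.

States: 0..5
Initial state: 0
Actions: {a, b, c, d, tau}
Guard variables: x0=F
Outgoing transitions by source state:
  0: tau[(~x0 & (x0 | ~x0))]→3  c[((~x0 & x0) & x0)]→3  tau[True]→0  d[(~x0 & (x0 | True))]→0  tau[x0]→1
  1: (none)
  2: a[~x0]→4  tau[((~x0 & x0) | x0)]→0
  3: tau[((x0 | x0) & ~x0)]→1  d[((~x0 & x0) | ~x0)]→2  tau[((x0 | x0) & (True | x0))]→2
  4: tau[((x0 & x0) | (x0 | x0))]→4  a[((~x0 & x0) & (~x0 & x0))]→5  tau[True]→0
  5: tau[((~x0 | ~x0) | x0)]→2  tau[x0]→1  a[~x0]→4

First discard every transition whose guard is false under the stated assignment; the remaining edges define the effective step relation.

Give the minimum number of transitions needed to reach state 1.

Answer: UNREACHABLE

Working:
BFS to 1:
  L0 = {0}
  L1 = {3}
  L2 = {2}
  L3 = {4}
1 never appears.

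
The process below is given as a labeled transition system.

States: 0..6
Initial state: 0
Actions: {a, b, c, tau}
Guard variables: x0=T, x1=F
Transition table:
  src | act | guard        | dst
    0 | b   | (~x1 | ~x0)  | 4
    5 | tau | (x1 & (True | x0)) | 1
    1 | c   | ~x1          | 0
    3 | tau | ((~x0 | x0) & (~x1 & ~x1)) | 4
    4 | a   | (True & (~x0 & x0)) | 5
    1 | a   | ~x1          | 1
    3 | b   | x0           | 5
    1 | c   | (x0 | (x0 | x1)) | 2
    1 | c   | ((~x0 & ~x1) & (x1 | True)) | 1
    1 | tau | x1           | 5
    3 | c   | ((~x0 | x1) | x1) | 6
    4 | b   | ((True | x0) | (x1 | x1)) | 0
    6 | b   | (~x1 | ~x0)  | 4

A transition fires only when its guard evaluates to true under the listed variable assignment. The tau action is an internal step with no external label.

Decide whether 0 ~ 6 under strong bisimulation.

Refine partition for ~:
  P[0] = {{0,1,2,3,4,5,6}}
  P[1] = {{0,4,6},{1},{2,5},{3}}
4 equivalence class(es) (converged in 2)
class of 0: {0,4,6}; class of 6: {0,4,6}

Answer: BISIMILAR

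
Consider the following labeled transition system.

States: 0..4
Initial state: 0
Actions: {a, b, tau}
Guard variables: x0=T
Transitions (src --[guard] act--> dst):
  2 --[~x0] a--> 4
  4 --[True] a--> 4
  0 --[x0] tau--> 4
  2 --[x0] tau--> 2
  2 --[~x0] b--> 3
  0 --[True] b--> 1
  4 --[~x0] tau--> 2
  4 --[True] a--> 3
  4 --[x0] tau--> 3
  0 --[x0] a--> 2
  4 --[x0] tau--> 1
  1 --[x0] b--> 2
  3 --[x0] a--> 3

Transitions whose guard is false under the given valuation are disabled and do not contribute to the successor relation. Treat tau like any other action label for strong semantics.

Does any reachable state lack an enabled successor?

R = {0,1,2,3,4}
  0: a→2  b→1  tau→4  [3 exit(s)]
  1: b→2  [1 exit(s)]
  2: tau→2  [1 exit(s)]
  3: a→3  [1 exit(s)]
  4: a→3  a→4  tau→1  tau→3  [4 exit(s)]

Answer: DEADLOCK-FREE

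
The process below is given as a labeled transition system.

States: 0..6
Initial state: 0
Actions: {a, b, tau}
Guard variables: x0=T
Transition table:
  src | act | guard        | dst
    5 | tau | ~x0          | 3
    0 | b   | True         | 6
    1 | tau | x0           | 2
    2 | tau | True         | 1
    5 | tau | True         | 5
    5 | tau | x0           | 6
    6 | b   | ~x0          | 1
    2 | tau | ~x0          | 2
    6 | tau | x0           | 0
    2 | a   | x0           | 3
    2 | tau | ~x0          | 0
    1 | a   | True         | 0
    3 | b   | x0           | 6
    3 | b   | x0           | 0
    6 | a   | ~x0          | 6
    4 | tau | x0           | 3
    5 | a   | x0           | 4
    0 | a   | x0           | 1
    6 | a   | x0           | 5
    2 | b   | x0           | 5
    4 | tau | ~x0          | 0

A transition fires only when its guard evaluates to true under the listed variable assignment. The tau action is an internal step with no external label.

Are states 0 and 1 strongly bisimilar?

Answer: NOT BISIMILAR

Working:
Compute ~ classes (split until stable):
  P[0] = {{0,1,2,3,4,5,6}}
  P[1] = {{0},{1,5,6},{2},{3},{4}}
  P[2] = {{0},{1},{2},{3},{4},{5},{6}}
stable after 3 split(s): 7 block(s)
0∈{0}, 1∈{1}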